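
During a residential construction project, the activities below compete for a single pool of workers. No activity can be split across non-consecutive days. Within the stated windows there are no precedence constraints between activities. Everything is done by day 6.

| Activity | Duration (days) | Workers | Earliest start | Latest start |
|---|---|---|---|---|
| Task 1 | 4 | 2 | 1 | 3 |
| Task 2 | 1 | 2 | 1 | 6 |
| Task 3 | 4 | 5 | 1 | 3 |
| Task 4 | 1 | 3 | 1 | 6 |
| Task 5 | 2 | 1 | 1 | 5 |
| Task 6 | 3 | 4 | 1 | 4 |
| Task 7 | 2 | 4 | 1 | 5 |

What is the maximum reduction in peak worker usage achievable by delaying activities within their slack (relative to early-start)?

Early-start peak: d1:21  d2:16  d3:11  d4:7  d5:0  d6:0 ⇒ 21.
Leveled (Task 1@1, Task 2@1, Task 3@1, Task 4@2, Task 5@1, Task 6@3, Task 7@5): d1:10  d2:11  d3:11  d4:11  d5:8  d6:4 ⇒ 11.
Reduction 21 − 11 = 10.

10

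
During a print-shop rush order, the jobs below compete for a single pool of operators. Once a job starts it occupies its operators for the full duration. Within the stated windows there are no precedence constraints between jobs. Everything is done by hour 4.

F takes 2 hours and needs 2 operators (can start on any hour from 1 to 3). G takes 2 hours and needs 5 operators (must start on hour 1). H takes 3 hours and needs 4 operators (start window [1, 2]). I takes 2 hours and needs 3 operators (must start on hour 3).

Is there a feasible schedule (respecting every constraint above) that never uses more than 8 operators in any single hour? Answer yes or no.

no

The minimum achievable peak is 9; 8 < 9, so no feasible schedule stays within the cap.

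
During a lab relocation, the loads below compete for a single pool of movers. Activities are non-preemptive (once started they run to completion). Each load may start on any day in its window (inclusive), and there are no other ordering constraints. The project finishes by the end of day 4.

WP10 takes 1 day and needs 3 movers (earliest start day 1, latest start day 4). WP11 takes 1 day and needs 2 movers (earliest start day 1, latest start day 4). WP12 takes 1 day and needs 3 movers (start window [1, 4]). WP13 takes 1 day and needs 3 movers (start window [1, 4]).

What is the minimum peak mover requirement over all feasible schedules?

Early-start (WP10@1, WP11@1, WP12@1, WP13@1) gives peak 11: d1:11  d2:0  d3:0  d4:0.
Shift WP11→2, WP12→3, WP13→4.
Schedule WP10@1, WP11@2, WP12@3, WP13@4: d1:3  d2:2  d3:3  d4:3 — peak 3.
Total mover-days = 11 over 4 days ⇒ peak ≥ ⌈11/4⌉ = 3, so 3 is optimal.

3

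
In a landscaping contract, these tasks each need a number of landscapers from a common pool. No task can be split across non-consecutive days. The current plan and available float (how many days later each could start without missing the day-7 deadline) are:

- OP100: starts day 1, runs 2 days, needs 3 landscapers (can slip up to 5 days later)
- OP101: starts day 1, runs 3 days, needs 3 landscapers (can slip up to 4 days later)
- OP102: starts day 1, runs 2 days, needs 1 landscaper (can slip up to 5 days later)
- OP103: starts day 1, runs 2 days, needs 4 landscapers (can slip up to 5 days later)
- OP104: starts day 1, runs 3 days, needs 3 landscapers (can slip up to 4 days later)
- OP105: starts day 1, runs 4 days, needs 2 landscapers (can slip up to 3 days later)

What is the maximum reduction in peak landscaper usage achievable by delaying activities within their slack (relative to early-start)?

10

Early-start peak: d1:16  d2:16  d3:8  d4:2  d5:0  d6:0  d7:0 ⇒ 16.
Leveled (OP100@1, OP101@1, OP102@4, OP103@6, OP104@3, OP105@4): d1:6  d2:6  d3:6  d4:6  d5:6  d6:6  d7:6 ⇒ 6.
Reduction 16 − 6 = 10.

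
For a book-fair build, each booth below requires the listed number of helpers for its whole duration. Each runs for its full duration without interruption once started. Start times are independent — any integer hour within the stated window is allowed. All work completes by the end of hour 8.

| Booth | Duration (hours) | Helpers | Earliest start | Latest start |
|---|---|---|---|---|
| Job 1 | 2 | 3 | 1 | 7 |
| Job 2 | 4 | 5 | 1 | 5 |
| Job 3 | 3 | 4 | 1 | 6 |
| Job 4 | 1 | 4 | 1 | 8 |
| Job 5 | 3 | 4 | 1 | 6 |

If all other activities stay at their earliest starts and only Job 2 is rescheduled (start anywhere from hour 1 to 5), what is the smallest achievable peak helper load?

15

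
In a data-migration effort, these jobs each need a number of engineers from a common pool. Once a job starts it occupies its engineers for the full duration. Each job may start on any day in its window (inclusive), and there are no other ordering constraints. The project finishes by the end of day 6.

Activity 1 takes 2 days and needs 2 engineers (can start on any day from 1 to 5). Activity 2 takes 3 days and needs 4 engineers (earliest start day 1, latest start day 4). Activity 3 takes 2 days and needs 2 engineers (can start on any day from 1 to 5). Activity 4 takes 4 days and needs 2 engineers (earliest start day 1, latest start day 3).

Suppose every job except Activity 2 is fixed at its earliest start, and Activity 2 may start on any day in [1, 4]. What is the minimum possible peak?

Activity 2@1: d1:10  d2:10  d3:6  d4:2  d5:0  d6:0 → peak 10
Activity 2@2: d1:6  d2:10  d3:6  d4:6  d5:0  d6:0 → peak 10
Activity 2@3: d1:6  d2:6  d3:6  d4:6  d5:4  d6:0 → peak 6
Activity 2@4: d1:6  d2:6  d3:2  d4:6  d5:4  d6:4 → peak 6
Best is Activity 2@3, peak 6.

6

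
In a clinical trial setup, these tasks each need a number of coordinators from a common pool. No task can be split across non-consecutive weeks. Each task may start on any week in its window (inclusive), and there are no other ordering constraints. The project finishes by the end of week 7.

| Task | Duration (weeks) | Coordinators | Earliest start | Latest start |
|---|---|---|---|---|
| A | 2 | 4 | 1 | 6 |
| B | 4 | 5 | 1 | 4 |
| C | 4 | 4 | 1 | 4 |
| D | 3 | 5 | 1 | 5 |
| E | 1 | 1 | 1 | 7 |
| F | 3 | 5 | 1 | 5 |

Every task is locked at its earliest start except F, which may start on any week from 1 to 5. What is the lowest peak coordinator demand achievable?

F@1: w1:24  w2:23  w3:19  w4:9  w5:0  w6:0  w7:0 → peak 24
F@2: w1:19  w2:23  w3:19  w4:14  w5:0  w6:0  w7:0 → peak 23
F@3: w1:19  w2:18  w3:19  w4:14  w5:5  w6:0  w7:0 → peak 19
F@4: w1:19  w2:18  w3:14  w4:14  w5:5  w6:5  w7:0 → peak 19
F@5: w1:19  w2:18  w3:14  w4:9  w5:5  w6:5  w7:5 → peak 19
Best is F@3, peak 19.

19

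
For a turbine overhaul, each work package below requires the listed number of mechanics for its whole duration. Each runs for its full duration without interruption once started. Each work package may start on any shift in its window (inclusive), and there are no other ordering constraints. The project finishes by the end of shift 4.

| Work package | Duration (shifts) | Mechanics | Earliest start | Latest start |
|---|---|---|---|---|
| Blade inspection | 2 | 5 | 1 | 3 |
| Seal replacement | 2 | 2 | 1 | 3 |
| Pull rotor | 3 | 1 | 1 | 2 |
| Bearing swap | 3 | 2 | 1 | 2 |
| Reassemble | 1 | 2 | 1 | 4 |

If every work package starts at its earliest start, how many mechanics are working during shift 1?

12

At early start, shift 1 has: Blade inspection, Seal replacement, Pull rotor, Bearing swap, Reassemble.
Demand: 5 + 2 + 1 + 2 + 2 = 12.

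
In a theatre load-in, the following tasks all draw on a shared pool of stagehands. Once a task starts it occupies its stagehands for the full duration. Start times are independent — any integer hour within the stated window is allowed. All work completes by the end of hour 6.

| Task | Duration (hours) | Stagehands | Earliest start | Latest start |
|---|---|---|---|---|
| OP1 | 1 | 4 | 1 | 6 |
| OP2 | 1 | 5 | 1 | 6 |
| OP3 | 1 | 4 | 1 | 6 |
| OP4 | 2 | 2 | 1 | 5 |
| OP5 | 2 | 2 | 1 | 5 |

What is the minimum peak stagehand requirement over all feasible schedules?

Early-start (OP1@1, OP2@1, OP3@1, OP4@1, OP5@1) gives peak 17: h1:17  h2:4  h3:0  h4:0  h5:0  h6:0.
Shift OP2→2, OP3→3, OP4→4, OP5→4.
Schedule OP1@1, OP2@2, OP3@3, OP4@4, OP5@4: h1:4  h2:5  h3:4  h4:4  h5:4  h6:0 — peak 5.

5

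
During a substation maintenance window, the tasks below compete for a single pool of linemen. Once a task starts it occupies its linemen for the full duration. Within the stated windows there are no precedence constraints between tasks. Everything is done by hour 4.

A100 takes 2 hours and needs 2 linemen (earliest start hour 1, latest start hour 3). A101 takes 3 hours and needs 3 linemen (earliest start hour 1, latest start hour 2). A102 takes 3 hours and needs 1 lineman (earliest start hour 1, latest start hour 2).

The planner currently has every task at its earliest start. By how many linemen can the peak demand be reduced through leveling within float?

Early-start peak: h1:6  h2:6  h3:4  h4:0 ⇒ 6.
Leveled (A100@1, A101@1, A102@1): h1:6  h2:6  h3:4  h4:0 ⇒ 6.
Reduction 6 − 6 = 0.

0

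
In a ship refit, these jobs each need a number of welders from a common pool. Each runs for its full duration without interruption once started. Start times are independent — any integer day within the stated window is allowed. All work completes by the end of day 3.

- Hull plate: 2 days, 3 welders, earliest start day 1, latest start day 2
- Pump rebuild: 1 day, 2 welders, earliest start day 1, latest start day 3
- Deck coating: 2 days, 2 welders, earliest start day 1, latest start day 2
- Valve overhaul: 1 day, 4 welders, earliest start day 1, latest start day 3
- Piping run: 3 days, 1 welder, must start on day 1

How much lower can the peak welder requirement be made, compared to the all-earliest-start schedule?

Early-start peak: d1:12  d2:6  d3:1 ⇒ 12.
Leveled (Hull plate@1, Pump rebuild@1, Deck coating@2, Valve overhaul@3, Piping run@1): d1:6  d2:6  d3:7 ⇒ 7.
Reduction 12 − 7 = 5.

5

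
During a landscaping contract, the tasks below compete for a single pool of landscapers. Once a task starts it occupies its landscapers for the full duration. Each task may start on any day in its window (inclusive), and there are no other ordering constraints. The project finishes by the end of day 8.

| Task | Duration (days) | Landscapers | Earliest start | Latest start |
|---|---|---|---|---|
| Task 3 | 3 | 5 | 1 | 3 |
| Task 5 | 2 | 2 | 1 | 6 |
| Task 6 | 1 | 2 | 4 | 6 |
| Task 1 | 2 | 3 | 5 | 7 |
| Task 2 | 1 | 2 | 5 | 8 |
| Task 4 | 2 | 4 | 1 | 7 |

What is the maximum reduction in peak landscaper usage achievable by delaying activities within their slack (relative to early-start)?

Early-start peak: d1:11  d2:11  d3:5  d4:2  d5:5  d6:3  d7:0  d8:0 ⇒ 11.
Leveled (Task 3@1, Task 5@4, Task 6@4, Task 1@5, Task 2@6, Task 4@7): d1:5  d2:5  d3:5  d4:4  d5:5  d6:5  d7:4  d8:4 ⇒ 5.
Reduction 11 − 5 = 6.

6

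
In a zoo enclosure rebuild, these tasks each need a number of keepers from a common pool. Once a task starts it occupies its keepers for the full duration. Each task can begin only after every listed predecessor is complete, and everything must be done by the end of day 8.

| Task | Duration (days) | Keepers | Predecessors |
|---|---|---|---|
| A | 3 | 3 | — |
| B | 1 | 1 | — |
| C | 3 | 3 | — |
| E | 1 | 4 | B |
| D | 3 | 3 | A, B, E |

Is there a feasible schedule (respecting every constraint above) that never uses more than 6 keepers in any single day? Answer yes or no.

Schedule A@1, B@1, C@2, E@5, D@6: d1:4  d2:6  d3:6  d4:3  d5:4  d6:3  d7:3  d8:3 — peak 6 ≤ 6.

yes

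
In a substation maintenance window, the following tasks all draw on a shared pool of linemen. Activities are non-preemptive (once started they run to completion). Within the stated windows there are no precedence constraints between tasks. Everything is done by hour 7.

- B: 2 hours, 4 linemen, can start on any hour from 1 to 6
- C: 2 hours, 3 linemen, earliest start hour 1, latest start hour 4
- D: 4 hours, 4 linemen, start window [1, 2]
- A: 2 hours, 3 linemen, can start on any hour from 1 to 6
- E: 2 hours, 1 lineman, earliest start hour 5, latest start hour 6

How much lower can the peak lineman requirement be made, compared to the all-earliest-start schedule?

Early-start peak: h1:14  h2:14  h3:4  h4:4  h5:1  h6:1  h7:0 ⇒ 14.
Leveled (B@5, C@1, D@1, A@3, E@5): h1:7  h2:7  h3:7  h4:7  h5:5  h6:5  h7:0 ⇒ 7.
Reduction 14 − 7 = 7.

7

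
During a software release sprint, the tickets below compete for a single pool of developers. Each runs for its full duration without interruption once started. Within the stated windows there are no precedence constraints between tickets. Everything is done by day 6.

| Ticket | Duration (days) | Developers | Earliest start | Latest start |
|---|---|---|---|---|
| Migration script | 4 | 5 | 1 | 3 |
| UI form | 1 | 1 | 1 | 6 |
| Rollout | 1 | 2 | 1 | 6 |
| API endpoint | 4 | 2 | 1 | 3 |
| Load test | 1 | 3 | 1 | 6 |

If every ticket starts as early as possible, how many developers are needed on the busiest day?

13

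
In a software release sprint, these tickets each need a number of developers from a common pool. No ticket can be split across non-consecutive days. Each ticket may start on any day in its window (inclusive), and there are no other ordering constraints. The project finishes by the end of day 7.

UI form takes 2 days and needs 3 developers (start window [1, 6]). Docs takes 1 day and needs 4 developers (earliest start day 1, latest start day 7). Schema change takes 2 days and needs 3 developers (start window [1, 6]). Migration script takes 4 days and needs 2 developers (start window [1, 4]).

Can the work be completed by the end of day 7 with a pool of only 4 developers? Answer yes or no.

no

The minimum achievable peak is 5; 4 < 5, so no feasible schedule stays within the cap.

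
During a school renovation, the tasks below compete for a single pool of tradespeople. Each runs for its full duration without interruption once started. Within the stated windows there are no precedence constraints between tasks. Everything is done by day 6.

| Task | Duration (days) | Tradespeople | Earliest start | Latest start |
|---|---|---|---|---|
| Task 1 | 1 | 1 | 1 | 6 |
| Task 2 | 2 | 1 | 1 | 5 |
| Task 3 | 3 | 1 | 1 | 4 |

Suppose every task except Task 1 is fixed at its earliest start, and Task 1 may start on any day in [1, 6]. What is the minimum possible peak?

Task 1@1: d1:3  d2:2  d3:1  d4:0  d5:0  d6:0 → peak 3
Task 1@2: d1:2  d2:3  d3:1  d4:0  d5:0  d6:0 → peak 3
Task 1@3: d1:2  d2:2  d3:2  d4:0  d5:0  d6:0 → peak 2
Task 1@4: d1:2  d2:2  d3:1  d4:1  d5:0  d6:0 → peak 2
Task 1@5: d1:2  d2:2  d3:1  d4:0  d5:1  d6:0 → peak 2
Task 1@6: d1:2  d2:2  d3:1  d4:0  d5:0  d6:1 → peak 2
Best is Task 1@3, peak 2.

2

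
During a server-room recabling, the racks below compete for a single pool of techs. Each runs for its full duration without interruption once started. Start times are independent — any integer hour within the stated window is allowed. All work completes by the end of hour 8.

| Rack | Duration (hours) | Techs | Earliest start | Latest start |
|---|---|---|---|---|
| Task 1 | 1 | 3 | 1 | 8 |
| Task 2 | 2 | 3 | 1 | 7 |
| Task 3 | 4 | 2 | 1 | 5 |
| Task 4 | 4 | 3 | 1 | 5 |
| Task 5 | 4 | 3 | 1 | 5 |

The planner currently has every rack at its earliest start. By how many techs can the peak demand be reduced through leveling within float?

8

Early-start peak: h1:14  h2:11  h3:8  h4:8  h5:0  h6:0  h7:0  h8:0 ⇒ 14.
Leveled (Task 1@1, Task 2@2, Task 3@1, Task 4@4, Task 5@5): h1:5  h2:5  h3:5  h4:5  h5:6  h6:6  h7:6  h8:3 ⇒ 6.
Reduction 14 − 6 = 8.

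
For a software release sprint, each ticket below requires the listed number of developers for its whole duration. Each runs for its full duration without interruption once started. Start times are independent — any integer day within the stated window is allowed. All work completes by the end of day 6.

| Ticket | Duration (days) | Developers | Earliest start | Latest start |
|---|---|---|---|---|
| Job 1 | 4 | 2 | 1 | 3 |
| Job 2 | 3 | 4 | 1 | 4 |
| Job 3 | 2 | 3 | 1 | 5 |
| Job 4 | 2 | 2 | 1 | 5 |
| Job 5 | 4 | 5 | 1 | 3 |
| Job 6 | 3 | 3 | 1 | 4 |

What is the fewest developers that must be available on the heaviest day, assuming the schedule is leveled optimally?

11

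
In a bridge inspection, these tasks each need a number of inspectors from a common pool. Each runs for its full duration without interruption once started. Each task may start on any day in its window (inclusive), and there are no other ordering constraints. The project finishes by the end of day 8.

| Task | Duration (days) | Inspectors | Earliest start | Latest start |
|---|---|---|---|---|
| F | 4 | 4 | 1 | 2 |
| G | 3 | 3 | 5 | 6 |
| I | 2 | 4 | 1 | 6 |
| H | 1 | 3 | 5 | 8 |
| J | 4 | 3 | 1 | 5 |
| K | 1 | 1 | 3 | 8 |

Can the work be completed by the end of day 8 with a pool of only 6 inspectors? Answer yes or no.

no

Total inspector-days = 49; over 8 days the average is 49/8 > 6, so some day must exceed 6.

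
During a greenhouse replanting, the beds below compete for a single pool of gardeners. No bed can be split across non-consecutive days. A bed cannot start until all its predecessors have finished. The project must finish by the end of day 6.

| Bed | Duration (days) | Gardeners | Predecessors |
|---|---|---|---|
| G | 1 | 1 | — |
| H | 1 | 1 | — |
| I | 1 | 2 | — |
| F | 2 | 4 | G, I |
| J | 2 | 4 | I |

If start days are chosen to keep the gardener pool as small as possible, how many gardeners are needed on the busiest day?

4

Early-start (G@1, H@1, I@1, F@2, J@2) gives peak 8: d1:4  d2:8  d3:8  d4:0  d5:0  d6:0.
Shift J→4.
Schedule G@1, H@1, I@1, F@2, J@4: d1:4  d2:4  d3:4  d4:4  d5:4  d6:0 — peak 4.
Total gardener-days = 20 over 6 days ⇒ peak ≥ ⌈20/6⌉ = 4, so 4 is optimal.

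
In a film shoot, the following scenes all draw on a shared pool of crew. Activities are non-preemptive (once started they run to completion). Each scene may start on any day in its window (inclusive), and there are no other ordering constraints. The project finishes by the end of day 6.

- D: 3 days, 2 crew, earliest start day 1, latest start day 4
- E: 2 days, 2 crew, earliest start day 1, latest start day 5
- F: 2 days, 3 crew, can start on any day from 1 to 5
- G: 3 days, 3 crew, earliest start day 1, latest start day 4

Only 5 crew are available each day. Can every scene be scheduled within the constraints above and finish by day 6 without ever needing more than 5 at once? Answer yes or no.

yes

Schedule D@1, E@3, F@1, G@4: d1:5  d2:5  d3:4  d4:5  d5:3  d6:3 — peak 5 ≤ 5.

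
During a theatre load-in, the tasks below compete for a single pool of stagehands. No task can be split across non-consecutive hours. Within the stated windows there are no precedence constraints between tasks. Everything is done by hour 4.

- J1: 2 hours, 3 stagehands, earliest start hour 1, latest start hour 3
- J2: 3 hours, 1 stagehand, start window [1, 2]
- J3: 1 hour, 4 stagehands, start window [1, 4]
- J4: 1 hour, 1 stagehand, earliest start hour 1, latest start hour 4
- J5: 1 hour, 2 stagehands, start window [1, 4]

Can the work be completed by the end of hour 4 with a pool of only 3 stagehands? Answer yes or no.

Total stagehand-hours = 16; over 4 hours the average is 16/4 > 3, so some hour must exceed 3.

no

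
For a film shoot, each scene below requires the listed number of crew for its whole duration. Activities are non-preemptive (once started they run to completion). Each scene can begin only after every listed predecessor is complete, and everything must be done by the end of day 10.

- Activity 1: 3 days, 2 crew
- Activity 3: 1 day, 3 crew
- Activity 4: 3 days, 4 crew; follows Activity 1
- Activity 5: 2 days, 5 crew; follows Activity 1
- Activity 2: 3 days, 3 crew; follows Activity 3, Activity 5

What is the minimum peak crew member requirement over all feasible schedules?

Early-start (Activity 1@1, Activity 3@1, Activity 4@4, Activity 5@4, Activity 2@6) gives peak 9: d1:5  d2:2  d3:2  d4:9  d5:9  d6:7  d7:3  d8:3  d9:0  d10:0.
Shift Activity 4→6.
Schedule Activity 1@1, Activity 3@1, Activity 4@6, Activity 5@4, Activity 2@6: d1:5  d2:2  d3:2  d4:5  d5:5  d6:7  d7:7  d8:7  d9:0  d10:0 — peak 7.

7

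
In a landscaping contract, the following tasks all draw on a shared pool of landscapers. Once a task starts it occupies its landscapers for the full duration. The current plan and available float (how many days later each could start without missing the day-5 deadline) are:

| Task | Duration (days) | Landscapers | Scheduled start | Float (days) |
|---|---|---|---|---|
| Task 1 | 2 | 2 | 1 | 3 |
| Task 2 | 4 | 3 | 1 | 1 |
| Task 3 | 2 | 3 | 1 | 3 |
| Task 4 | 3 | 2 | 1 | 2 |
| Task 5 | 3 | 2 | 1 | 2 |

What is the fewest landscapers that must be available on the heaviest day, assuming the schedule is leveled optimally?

8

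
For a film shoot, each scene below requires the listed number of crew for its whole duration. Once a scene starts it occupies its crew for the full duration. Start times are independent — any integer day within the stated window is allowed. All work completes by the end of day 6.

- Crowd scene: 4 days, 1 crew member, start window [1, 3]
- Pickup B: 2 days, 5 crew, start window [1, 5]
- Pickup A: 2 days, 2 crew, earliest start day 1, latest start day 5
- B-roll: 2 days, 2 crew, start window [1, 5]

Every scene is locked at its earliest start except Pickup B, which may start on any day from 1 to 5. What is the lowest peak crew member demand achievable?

5

Pickup B@1: d1:10  d2:10  d3:1  d4:1  d5:0  d6:0 → peak 10
Pickup B@2: d1:5  d2:10  d3:6  d4:1  d5:0  d6:0 → peak 10
Pickup B@3: d1:5  d2:5  d3:6  d4:6  d5:0  d6:0 → peak 6
Pickup B@4: d1:5  d2:5  d3:1  d4:6  d5:5  d6:0 → peak 6
Pickup B@5: d1:5  d2:5  d3:1  d4:1  d5:5  d6:5 → peak 5
Best is Pickup B@5, peak 5.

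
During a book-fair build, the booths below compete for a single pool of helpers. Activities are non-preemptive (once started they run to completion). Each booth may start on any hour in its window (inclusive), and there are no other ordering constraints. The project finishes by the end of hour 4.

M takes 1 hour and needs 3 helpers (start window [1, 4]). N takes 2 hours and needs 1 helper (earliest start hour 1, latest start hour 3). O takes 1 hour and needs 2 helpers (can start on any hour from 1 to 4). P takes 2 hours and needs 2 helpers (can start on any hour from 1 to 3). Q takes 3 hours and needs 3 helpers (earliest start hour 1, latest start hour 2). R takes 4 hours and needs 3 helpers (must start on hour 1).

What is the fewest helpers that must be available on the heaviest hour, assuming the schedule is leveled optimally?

9

Early-start (M@1, N@1, O@1, P@1, Q@1, R@1) gives peak 14: h1:14  h2:9  h3:6  h4:3.
Shift P→2, Q→2.
Schedule M@1, N@1, O@1, P@2, Q@2, R@1: h1:9  h2:9  h3:8  h4:6 — peak 9.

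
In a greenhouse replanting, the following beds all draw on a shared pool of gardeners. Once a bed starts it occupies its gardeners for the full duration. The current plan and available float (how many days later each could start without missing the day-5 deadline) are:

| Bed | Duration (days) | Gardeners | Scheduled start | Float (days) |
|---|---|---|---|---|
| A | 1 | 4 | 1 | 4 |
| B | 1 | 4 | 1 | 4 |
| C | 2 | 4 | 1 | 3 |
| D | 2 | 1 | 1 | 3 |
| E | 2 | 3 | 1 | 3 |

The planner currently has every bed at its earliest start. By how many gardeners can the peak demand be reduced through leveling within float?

Early-start peak: d1:16  d2:8  d3:0  d4:0  d5:0 ⇒ 16.
Leveled (A@1, B@2, C@3, D@1, E@3): d1:5  d2:5  d3:7  d4:7  d5:0 ⇒ 7.
Reduction 16 − 7 = 9.

9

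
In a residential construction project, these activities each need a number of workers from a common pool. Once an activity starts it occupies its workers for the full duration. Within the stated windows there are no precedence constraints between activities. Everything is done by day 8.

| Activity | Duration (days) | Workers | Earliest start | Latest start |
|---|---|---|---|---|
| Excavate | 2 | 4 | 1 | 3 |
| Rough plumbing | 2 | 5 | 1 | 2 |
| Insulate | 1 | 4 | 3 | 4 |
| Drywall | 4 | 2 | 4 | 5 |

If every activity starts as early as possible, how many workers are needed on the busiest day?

Early-start schedule: Excavate@1, Rough plumbing@1, Insulate@3, Drywall@4.
Load per day: day 1: 9, day 2: 9, day 3: 4, day 4: 2, day 5: 2, day 6: 2, day 7: 2, day 8: 0.
Peak is 9.

9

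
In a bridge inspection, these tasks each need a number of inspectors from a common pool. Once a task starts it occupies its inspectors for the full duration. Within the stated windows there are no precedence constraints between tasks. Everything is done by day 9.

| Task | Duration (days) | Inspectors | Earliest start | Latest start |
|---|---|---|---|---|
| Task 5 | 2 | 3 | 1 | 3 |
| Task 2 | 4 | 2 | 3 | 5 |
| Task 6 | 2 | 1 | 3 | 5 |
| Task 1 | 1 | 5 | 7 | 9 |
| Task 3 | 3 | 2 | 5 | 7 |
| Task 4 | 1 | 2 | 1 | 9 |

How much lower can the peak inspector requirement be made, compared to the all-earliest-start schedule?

Early-start peak: d1:5  d2:3  d3:3  d4:3  d5:4  d6:4  d7:7  d8:0  d9:0 ⇒ 7.
Leveled (Task 5@1, Task 2@3, Task 6@3, Task 1@8, Task 3@5, Task 4@1): d1:5  d2:3  d3:3  d4:3  d5:4  d6:4  d7:2  d8:5  d9:0 ⇒ 5.
Reduction 7 − 5 = 2.

2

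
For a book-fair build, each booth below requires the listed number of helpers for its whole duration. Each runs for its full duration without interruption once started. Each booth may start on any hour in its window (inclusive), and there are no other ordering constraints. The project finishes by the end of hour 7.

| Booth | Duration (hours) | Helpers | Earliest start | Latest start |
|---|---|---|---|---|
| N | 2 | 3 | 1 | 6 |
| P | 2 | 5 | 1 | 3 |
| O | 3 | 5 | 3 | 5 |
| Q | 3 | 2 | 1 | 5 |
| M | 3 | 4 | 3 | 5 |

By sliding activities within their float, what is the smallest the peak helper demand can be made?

9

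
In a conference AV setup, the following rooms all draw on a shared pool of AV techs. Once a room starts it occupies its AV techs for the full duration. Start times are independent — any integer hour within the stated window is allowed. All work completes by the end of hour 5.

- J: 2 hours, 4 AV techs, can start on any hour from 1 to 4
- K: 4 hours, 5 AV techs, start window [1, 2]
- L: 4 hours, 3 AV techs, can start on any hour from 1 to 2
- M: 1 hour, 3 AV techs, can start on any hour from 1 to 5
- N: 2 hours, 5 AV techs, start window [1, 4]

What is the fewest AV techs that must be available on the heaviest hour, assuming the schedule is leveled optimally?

Early-start (J@1, K@1, L@1, M@1, N@1) gives peak 20: h1:20  h2:17  h3:8  h4:8  h5:0.
Shift M→3, N→4.
Schedule J@1, K@1, L@1, M@3, N@4: h1:12  h2:12  h3:11  h4:13  h5:5 — peak 13.

13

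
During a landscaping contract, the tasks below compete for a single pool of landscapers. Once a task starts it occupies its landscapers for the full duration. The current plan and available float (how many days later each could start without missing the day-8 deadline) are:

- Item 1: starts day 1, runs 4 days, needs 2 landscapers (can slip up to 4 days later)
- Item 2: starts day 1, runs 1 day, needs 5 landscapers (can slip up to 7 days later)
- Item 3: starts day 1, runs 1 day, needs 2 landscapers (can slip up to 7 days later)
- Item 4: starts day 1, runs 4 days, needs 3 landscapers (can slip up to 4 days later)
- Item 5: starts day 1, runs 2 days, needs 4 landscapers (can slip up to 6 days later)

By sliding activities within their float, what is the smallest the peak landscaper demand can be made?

Early-start (Item 1@1, Item 2@1, Item 3@1, Item 4@1, Item 5@1) gives peak 16: d1:16  d2:9  d3:5  d4:5  d5:0  d6:0  d7:0  d8:0.
Shift Item 2→5, Item 3→6, Item 5→7.
Schedule Item 1@1, Item 2@5, Item 3@6, Item 4@1, Item 5@7: d1:5  d2:5  d3:5  d4:5  d5:5  d6:2  d7:4  d8:4 — peak 5.
Total landscaper-days = 35 over 8 days ⇒ peak ≥ ⌈35/8⌉ = 5, so 5 is optimal.

5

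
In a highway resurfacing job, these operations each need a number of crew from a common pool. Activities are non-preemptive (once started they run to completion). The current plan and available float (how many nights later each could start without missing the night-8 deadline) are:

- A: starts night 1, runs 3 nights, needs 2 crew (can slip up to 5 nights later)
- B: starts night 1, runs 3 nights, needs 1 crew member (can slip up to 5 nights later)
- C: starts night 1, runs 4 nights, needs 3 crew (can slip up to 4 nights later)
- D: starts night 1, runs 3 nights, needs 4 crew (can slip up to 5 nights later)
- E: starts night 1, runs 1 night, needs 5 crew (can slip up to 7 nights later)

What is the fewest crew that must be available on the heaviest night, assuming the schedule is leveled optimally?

Early-start (A@1, B@1, C@1, D@1, E@1) gives peak 15: n1:15  n2:10  n3:10  n4:3  n5:0  n6:0  n7:0  n8:0.
Shift B→4, D→5, E→8.
Schedule A@1, B@4, C@1, D@5, E@8: n1:5  n2:5  n3:5  n4:4  n5:5  n6:5  n7:4  n8:5 — peak 5.
Total crew member-nights = 38 over 8 nights ⇒ peak ≥ ⌈38/8⌉ = 5, so 5 is optimal.

5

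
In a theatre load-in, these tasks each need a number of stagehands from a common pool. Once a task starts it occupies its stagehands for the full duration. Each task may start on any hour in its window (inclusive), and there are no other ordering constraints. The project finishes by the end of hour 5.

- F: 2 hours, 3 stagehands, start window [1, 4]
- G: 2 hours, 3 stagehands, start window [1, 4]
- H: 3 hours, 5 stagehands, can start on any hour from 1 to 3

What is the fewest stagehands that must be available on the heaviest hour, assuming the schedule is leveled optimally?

Early-start (F@1, G@1, H@1) gives peak 11: h1:11  h2:11  h3:5  h4:0  h5:0.
Shift H→3.
Schedule F@1, G@1, H@3: h1:6  h2:6  h3:5  h4:5  h5:5 — peak 6.
Total stagehand-hours = 27 over 5 hours ⇒ peak ≥ ⌈27/5⌉ = 6, so 6 is optimal.

6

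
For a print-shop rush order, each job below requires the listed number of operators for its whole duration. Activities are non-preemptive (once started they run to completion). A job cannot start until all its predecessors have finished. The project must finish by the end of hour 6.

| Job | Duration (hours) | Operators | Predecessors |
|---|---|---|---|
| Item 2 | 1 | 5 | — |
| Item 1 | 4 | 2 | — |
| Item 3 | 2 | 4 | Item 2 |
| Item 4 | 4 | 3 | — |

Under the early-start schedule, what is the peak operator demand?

10

Early-start schedule: Item 2@1, Item 1@1, Item 3@2, Item 4@1.
Load per hour: hour 1: 10, hour 2: 9, hour 3: 9, hour 4: 5, hour 5: 0, hour 6: 0.
Peak is 10.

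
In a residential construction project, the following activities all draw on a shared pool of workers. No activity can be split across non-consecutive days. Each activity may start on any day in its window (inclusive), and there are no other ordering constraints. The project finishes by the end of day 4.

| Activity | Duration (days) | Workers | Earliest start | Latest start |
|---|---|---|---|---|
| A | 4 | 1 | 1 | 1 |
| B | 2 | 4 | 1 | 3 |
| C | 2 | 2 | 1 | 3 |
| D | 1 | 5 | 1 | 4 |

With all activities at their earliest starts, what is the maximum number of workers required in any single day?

Early-start schedule: A@1, B@1, C@1, D@1.
Load per day: day 1: 12, day 2: 7, day 3: 1, day 4: 1.
Peak is 12.

12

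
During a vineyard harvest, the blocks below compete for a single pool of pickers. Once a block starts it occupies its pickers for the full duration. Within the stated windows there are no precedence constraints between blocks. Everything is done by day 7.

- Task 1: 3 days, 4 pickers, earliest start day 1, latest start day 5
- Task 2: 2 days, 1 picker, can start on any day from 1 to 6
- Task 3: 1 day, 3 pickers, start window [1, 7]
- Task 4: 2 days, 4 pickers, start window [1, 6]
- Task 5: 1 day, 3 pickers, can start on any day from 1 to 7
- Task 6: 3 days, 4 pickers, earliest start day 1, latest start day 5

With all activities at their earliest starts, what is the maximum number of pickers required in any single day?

19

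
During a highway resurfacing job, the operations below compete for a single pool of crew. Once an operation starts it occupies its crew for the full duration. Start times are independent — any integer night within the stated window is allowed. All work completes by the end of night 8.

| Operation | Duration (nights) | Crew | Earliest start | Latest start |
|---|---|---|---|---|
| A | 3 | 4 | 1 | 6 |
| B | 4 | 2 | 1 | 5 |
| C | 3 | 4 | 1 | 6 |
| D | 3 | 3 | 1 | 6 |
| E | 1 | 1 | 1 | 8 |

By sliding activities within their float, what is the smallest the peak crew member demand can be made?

Early-start (A@1, B@1, C@1, D@1, E@1) gives peak 14: n1:14  n2:13  n3:13  n4:2  n5:0  n6:0  n7:0  n8:0.
Shift C→4, D→5.
Schedule A@1, B@1, C@4, D@5, E@1: n1:7  n2:6  n3:6  n4:6  n5:7  n6:7  n7:3  n8:0 — peak 7.

7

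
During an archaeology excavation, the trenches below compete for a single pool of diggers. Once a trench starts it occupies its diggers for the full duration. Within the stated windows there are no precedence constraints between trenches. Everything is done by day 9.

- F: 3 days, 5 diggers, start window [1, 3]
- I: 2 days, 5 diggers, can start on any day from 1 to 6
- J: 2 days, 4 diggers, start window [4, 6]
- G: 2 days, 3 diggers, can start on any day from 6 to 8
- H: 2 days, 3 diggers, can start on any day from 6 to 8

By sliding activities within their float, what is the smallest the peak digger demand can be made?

Early-start (F@1, I@1, J@4, G@6, H@6) gives peak 10: d1:10  d2:10  d3:5  d4:4  d5:4  d6:6  d7:6  d8:0  d9:0.
Shift I→4, J→6, G→8, H→8.
Schedule F@1, I@4, J@6, G@8, H@8: d1:5  d2:5  d3:5  d4:5  d5:5  d6:4  d7:4  d8:6  d9:6 — peak 6.

6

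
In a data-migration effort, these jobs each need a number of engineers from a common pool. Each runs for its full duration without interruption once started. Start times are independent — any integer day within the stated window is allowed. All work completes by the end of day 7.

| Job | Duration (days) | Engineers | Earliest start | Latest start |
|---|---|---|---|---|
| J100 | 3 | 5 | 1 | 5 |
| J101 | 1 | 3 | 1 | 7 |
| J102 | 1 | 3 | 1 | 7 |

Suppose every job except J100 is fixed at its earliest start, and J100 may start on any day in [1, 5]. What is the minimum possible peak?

6

J100@1: d1:11  d2:5  d3:5  d4:0  d5:0  d6:0  d7:0 → peak 11
J100@2: d1:6  d2:5  d3:5  d4:5  d5:0  d6:0  d7:0 → peak 6
J100@3: d1:6  d2:0  d3:5  d4:5  d5:5  d6:0  d7:0 → peak 6
J100@4: d1:6  d2:0  d3:0  d4:5  d5:5  d6:5  d7:0 → peak 6
J100@5: d1:6  d2:0  d3:0  d4:0  d5:5  d6:5  d7:5 → peak 6
Best is J100@2, peak 6.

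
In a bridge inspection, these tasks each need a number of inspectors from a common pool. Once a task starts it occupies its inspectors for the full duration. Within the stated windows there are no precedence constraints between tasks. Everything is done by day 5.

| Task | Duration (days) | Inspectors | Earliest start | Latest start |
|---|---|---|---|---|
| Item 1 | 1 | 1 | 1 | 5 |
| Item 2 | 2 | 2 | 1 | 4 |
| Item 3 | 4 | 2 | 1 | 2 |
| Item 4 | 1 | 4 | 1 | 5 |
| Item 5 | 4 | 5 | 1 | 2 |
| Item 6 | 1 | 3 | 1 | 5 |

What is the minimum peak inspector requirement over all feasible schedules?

Early-start (Item 1@1, Item 2@1, Item 3@1, Item 4@1, Item 5@1, Item 6@1) gives peak 17: d1:17  d2:9  d3:7  d4:7  d5:0.
Shift Item 5→2, Item 6→5.
Schedule Item 1@1, Item 2@1, Item 3@1, Item 4@1, Item 5@2, Item 6@5: d1:9  d2:9  d3:7  d4:7  d5:8 — peak 9.

9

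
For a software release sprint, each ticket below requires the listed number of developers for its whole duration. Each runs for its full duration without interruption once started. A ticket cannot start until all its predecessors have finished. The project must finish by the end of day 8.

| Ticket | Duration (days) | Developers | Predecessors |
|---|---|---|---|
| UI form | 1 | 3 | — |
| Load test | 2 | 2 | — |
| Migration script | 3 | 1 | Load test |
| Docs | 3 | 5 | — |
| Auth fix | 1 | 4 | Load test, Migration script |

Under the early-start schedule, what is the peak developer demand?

10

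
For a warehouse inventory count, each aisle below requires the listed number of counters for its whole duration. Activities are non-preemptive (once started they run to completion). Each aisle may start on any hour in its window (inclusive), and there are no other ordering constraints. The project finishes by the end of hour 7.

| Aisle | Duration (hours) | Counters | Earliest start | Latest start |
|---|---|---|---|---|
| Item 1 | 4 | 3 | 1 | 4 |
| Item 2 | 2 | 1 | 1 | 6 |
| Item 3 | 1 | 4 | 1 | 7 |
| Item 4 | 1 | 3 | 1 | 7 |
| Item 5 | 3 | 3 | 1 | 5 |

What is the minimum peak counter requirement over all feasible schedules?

Early-start (Item 1@1, Item 2@1, Item 3@1, Item 4@1, Item 5@1) gives peak 14: h1:14  h2:7  h3:6  h4:3  h5:0  h6:0  h7:0.
Shift Item 3→6, Item 4→5, Item 5→3.
Schedule Item 1@1, Item 2@1, Item 3@6, Item 4@5, Item 5@3: h1:4  h2:4  h3:6  h4:6  h5:6  h6:4  h7:0 — peak 6.

6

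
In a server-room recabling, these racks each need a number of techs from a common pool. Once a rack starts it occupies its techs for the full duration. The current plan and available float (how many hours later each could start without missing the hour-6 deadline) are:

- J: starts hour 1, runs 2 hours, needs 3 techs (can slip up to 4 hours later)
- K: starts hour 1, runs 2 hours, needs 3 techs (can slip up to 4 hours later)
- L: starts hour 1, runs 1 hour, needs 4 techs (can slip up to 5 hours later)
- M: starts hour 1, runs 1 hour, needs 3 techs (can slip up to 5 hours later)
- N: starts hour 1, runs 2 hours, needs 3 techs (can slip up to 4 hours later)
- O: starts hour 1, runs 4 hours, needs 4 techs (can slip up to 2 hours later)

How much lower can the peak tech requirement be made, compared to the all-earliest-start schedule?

13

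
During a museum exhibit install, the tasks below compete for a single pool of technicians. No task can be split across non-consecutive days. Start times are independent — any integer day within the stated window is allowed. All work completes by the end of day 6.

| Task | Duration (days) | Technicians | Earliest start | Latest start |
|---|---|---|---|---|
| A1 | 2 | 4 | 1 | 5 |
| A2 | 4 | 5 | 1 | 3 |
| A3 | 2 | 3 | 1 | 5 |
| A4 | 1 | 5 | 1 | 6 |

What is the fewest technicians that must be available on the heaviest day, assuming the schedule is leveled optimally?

9

Early-start (A1@1, A2@1, A3@1, A4@1) gives peak 17: d1:17  d2:12  d3:5  d4:5  d5:0  d6:0.
Shift A3→3, A4→5.
Schedule A1@1, A2@1, A3@3, A4@5: d1:9  d2:9  d3:8  d4:8  d5:5  d6:0 — peak 9.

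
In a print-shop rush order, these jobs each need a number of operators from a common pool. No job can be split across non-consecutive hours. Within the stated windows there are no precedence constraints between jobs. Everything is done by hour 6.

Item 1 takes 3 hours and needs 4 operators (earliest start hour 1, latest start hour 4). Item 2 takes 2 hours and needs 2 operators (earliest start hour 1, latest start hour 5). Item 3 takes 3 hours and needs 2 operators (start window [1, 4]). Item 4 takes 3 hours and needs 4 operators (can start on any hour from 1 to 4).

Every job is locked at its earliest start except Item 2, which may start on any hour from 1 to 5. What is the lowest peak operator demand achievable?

Item 2@1: h1:12  h2:12  h3:10  h4:0  h5:0  h6:0 → peak 12
Item 2@2: h1:10  h2:12  h3:12  h4:0  h5:0  h6:0 → peak 12
Item 2@3: h1:10  h2:10  h3:12  h4:2  h5:0  h6:0 → peak 12
Item 2@4: h1:10  h2:10  h3:10  h4:2  h5:2  h6:0 → peak 10
Item 2@5: h1:10  h2:10  h3:10  h4:0  h5:2  h6:2 → peak 10
Best is Item 2@4, peak 10.

10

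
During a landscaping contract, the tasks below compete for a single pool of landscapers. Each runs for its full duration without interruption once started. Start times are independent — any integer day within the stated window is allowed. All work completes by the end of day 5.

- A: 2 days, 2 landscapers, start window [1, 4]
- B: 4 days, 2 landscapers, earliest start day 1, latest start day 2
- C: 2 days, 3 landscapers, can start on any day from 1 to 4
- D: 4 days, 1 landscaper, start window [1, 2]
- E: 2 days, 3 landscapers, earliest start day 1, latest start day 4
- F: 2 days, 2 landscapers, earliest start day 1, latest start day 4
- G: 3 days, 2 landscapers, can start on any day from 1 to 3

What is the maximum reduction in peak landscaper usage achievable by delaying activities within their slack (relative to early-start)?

6

Early-start peak: d1:15  d2:15  d3:5  d4:3  d5:0 ⇒ 15.
Leveled (A@1, B@1, C@3, D@1, E@4, F@1, G@1): d1:9  d2:9  d3:8  d4:9  d5:3 ⇒ 9.
Reduction 15 − 9 = 6.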